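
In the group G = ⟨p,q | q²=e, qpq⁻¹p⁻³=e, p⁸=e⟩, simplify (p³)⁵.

Compute successive powers of (p³), reducing at each step:
  (p³)²: (p³) · p³ = p⁶
  (p³)³: (p⁶) · p³ = p
  (p³)⁴: p · p³ = p⁴
  (p³)⁵: (p⁴) · p³ = p⁷

Answer: p⁷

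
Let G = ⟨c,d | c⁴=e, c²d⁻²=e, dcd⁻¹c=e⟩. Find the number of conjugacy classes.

The conjugacy classes (representative and size) are:
  [e] (size 1), [c³] (size 2), [c²] (size 1), [d⁻¹] (size 2), [cd] (size 2).
Class equation: 1 + 2 + 1 + 2 + 2 = 8 = |G|. So G has 5 conjugacy classes.

Answer: 5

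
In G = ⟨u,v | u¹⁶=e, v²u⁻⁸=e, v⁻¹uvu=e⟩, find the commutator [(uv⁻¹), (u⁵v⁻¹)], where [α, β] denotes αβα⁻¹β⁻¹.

[(uv⁻¹), (u⁵v⁻¹)] = (uv⁻¹)·(u⁵v⁻¹)·(uv⁻¹)⁻¹·(u⁵v⁻¹)⁻¹.
  (uv⁻¹) · (u⁵v⁻¹) = u⁴
  (u⁴) · (uv) = u⁵v
  (u⁵v) · (u⁵v) = u⁸

Answer: u⁸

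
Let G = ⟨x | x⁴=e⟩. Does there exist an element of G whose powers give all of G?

|G| = 4. The element x has order 4 (its powers give 4 distinct elements), so ⟨x⟩ = G and G is cyclic.

Answer: Yes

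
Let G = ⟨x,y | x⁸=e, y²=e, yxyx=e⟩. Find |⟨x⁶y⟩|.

|⟨x⁶y⟩| equals the order of x⁶y. Compute successive powers until reaching e:
  (x⁶y)¹ = x⁶y, (x⁶y)² = e.
The smallest positive k with (x⁶y)ᵏ = e is 2, so |⟨x⁶y⟩| = 2.

Answer: 2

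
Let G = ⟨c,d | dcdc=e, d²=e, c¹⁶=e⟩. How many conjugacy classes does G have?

The conjugacy classes (representative and size) are:
  [e] (size 1), [c¹⁵] (size 2), [c²] (size 2), [c³] (size 2), [c¹²] (size 2), [c⁵] (size 2), [c⁶] (size 2), [c⁷] (size 2), [c⁸] (size 1), [c²d] (size 8), [c¹⁵d] (size 8).
Class equation: 1 + 2 + 2 + 2 + 2 + 2 + 2 + 2 + 1 + 8 + 8 = 32 = |G|. So G has 11 conjugacy classes.

Answer: 11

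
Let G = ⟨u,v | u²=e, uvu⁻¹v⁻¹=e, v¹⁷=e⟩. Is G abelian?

Each pair of generators commutes: u·v = uv = v·u. Since the generators pairwise commute, every element of G commutes with every other, so G is abelian.

Answer: Yes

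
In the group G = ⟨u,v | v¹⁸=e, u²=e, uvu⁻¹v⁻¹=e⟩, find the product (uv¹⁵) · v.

Compute (uv¹⁵) · v by multiplying left to right and reducing via the relations at each step:
  (uv¹⁵) · v = uv¹⁶

Answer: uv¹⁶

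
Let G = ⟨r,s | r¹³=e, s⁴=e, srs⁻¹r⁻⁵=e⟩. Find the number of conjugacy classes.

The conjugacy classes (representative and size) are:
  [e] (size 1), [r] (size 4), [r²] (size 4), [r⁹] (size 4), [r¹²s] (size 13), [r⁴s²] (size 13), [r¹²s³] (size 13).
Class equation: 1 + 4 + 4 + 4 + 13 + 13 + 13 = 52 = |G|. So G has 7 conjugacy classes.

Answer: 7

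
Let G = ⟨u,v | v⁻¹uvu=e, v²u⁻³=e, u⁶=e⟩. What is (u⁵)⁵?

Compute successive powers of (u⁵), reducing at each step:
  (u⁵)²: (u⁵) · u⁵ = u⁴
  (u⁵)³: (u⁴) · u⁵ = u³
  (u⁵)⁴: (u³) · u⁵ = u²
  (u⁵)⁵: (u²) · u⁵ = u

Answer: u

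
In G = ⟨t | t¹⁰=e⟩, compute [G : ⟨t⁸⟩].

First find ord(t⁸) by computing successive powers:
  (t⁸)¹ = t⁸, (t⁸)² = t⁶, (t⁸)³ = t⁴, (t⁸)⁴ = t², (t⁸)⁵ = e.
So |⟨t⁸⟩| = ord(t⁸) = 5. With |G| = 10, by Lagrange [G : ⟨t⁸⟩] = 10/5 = 2.

Answer: 2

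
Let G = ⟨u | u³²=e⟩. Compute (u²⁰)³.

Compute successive powers of (u²⁰), reducing at each step:
  (u²⁰)²: (u²⁰) · u²⁰ = u⁸
  (u²⁰)³: (u⁸) · u²⁰ = u²⁸

Answer: u²⁸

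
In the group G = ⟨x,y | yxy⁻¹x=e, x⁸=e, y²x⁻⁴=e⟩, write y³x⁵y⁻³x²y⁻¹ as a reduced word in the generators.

Multiply left to right, reducing at each step:
  (y⁻¹) · x⁵ = x³y⁻¹
  (x³y⁻¹) · y⁻³ = x³
  (x³) · x² = x⁵
  (x⁵) · y⁻¹ = xy

Answer: xy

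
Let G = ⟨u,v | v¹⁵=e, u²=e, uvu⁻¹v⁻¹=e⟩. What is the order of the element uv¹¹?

Compute successive powers until reaching e:
  (uv¹¹)¹ = uv¹¹, (uv¹¹)² = v⁷, (uv¹¹)³ = uv³, (uv¹¹)⁴ = v¹⁴, (uv¹¹)⁵ = uv¹⁰, (uv¹¹)⁶ = v⁶, (uv¹¹)⁷ = uv², (uv¹¹)⁸ = v¹³, (uv¹¹)⁹ = uv⁹, (uv¹¹)¹⁰ = v⁵, (uv¹¹)¹¹ = uv, (uv¹¹)¹² = v¹², (uv¹¹)¹³ = uv⁸, (uv¹¹)¹⁴ = v⁴, (uv¹¹)¹⁵ = u, (uv¹¹)¹⁶ = v¹¹, (uv¹¹)¹⁷ = uv⁷, (uv¹¹)¹⁸ = v³, (uv¹¹)¹⁹ = uv¹⁴, (uv¹¹)²⁰ = v¹⁰, (uv¹¹)²¹ = uv⁶, (uv¹¹)²² = v², (uv¹¹)²³ = uv¹³, (uv¹¹)²⁴ = v⁹, (uv¹¹)²⁵ = uv⁵, (uv¹¹)²⁶ = v, (uv¹¹)²⁷ = uv¹², (uv¹¹)²⁸ = v⁸, (uv¹¹)²⁹ = uv⁴, (uv¹¹)³⁰ = e.
The smallest positive k with (uv¹¹)ᵏ = e is 30.

Answer: 30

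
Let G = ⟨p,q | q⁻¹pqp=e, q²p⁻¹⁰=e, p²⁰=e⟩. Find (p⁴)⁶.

Compute successive powers of (p⁴), reducing at each step:
  (p⁴)²: (p⁴) · p⁴ = p⁸
  (p⁴)³: (p⁸) · p⁴ = p¹²
  (p⁴)⁴: (p¹²) · p⁴ = p¹⁶
  (p⁴)⁵: (p¹⁶) · p⁴ = e
  (p⁴)⁶: e · p⁴ = p⁴

Answer: p⁴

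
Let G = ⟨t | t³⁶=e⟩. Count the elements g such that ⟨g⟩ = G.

G is cyclic of order 36. An element generates G iff its order is 36, and a cyclic group of order 36 has exactly φ(36) = 12 such elements.

Answer: 12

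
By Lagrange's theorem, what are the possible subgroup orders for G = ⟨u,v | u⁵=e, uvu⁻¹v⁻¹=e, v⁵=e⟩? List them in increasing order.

|G| = 25 = 5². By Lagrange's theorem the order of any subgroup divides 25; the divisors of 25 are 1, 5, 25.

Answer: 1, 5, 25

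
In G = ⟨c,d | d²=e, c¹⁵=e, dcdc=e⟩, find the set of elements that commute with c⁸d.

⟨c⁸d⟩ ⊆ C_G(c⁸d) since powers of c⁸d commute with c⁸d; so |C_G(c⁸d)| ≥ |⟨c⁸d⟩| = 2.
By orbit–stabilizer, |C_G(c⁸d)| = |G| / |conj. class of c⁸d| = 30 / 15 = 2.
The 2 elements commuting with c⁸d are {e, c⁸d}.

Answer: {e, c⁸d}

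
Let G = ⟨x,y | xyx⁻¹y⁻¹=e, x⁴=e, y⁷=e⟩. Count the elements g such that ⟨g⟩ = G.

G is cyclic of order 28. An element generates G iff its order is 28, and a cyclic group of order 28 has exactly φ(28) = 12 such elements.

Answer: 12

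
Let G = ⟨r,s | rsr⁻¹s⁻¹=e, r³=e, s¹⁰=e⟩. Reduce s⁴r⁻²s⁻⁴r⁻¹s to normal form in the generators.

Multiply left to right, reducing at each step:
  (s⁴) · r⁻² = rs⁴
  (rs⁴) · s⁻⁴ = r
  r · r⁻¹ = e
  e · s = s

Answer: s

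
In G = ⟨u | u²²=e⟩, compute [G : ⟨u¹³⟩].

First find ord(u¹³) by computing successive powers:
  (u¹³)¹ = u¹³, (u¹³)² = u⁴, (u¹³)³ = u¹⁷, (u¹³)⁴ = u⁸, (u¹³)⁵ = u²¹, (u¹³)⁶ = u¹², (u¹³)⁷ = u³, (u¹³)⁸ = u¹⁶, (u¹³)⁹ = u⁷, (u¹³)¹⁰ = u²⁰, (u¹³)¹¹ = u¹¹, (u¹³)¹² = u², (u¹³)¹³ = u¹⁵, (u¹³)¹⁴ = u⁶, (u¹³)¹⁵ = u¹⁹, (u¹³)¹⁶ = u¹⁰, (u¹³)¹⁷ = u, (u¹³)¹⁸ = u¹⁴, (u¹³)¹⁹ = u⁵, (u¹³)²⁰ = u¹⁸, (u¹³)²¹ = u⁹, (u¹³)²² = e.
So |⟨u¹³⟩| = ord(u¹³) = 22. With |G| = 22, by Lagrange [G : ⟨u¹³⟩] = 22/22 = 1.

Answer: 1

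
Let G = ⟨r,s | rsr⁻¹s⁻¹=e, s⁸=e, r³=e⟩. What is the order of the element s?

Compute successive powers until reaching e:
  s¹ = s, s² = s², s³ = s³, s⁴ = s⁴, s⁵ = s⁵, s⁶ = s⁶, s⁷ = s⁷, s⁸ = e.
The smallest positive k with sᵏ = e is 8.

Answer: 8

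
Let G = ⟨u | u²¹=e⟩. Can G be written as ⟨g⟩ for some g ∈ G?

|G| = 21. The element u has order 21 (its powers give 21 distinct elements), so ⟨u⟩ = G and G is cyclic.

Answer: Yes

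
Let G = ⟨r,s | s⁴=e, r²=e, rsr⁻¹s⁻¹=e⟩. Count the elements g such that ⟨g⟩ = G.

⟨g⟩ = G would require ord(g) = |G| = 8, but the maximum element order in G is 4 < 8. So G is not cyclic and no single element generates it: the count is 0.

Answer: 0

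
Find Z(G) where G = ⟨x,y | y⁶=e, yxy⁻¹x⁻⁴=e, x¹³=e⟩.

An element z ∈ Z(G) iff z commutes with every generator.
For example e is central: e·x = x = x·e; e·y = y = y·e.
Whereas x ∉ Z(G) since x·y = xy ≠ x⁴y = y·x.
Checking each of the 78 elements this way gives Z(G) = {e}, of order 1.

Answer: {e}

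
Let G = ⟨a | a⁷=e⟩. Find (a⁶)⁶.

Compute successive powers of (a⁶), reducing at each step:
  (a⁶)²: (a⁶) · a⁶ = a⁵
  (a⁶)³: (a⁵) · a⁶ = a⁴
  (a⁶)⁴: (a⁴) · a⁶ = a³
  (a⁶)⁵: (a³) · a⁶ = a²
  (a⁶)⁶: (a²) · a⁶ = a

Answer: a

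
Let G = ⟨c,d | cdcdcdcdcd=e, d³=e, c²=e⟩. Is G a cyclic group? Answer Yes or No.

Every cyclic group is abelian. But c·d = cd while d·c = dc, so c·d ≠ d·c and G is not abelian. Hence G is not cyclic.

Answer: No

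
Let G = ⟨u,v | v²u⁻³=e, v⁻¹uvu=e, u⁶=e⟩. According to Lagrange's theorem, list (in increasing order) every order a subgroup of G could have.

|G| = 12 = 2² · 3. By Lagrange's theorem the order of any subgroup divides 12; the divisors of 12 are 1, 2, 3, 4, 6, 12.

Answer: 1, 2, 3, 4, 6, 12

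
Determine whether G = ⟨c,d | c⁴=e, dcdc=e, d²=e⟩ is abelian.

c·d = cd but d·c = c³d, so c·d ≠ d·c and G is not abelian.

Answer: No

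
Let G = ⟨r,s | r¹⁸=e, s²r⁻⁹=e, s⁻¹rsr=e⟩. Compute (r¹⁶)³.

Compute successive powers of (r¹⁶), reducing at each step:
  (r¹⁶)²: (r¹⁶) · r¹⁶ = r¹⁴
  (r¹⁶)³: (r¹⁴) · r¹⁶ = r¹²

Answer: r¹²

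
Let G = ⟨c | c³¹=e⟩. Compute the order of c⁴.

Compute successive powers until reaching e:
  (c⁴)¹ = c⁴, (c⁴)² = c⁸, (c⁴)³ = c¹², (c⁴)⁴ = c¹⁶, (c⁴)⁵ = c²⁰, (c⁴)⁶ = c²⁴, (c⁴)⁷ = c²⁸, (c⁴)⁸ = c, (c⁴)⁹ = c⁵, (c⁴)¹⁰ = c⁹, (c⁴)¹¹ = c¹³, (c⁴)¹² = c¹⁷, (c⁴)¹³ = c²¹, (c⁴)¹⁴ = c²⁵, (c⁴)¹⁵ = c²⁹, (c⁴)¹⁶ = c², (c⁴)¹⁷ = c⁶, (c⁴)¹⁸ = c¹⁰, (c⁴)¹⁹ = c¹⁴, (c⁴)²⁰ = c¹⁸, (c⁴)²¹ = c²², (c⁴)²² = c²⁶, (c⁴)²³ = c³⁰, (c⁴)²⁴ = c³, (c⁴)²⁵ = c⁷, (c⁴)²⁶ = c¹¹, (c⁴)²⁷ = c¹⁵, (c⁴)²⁸ = c¹⁹, (c⁴)²⁹ = c²³, (c⁴)³⁰ = c²⁷, (c⁴)³¹ = e.
The smallest positive k with (c⁴)ᵏ = e is 31.

Answer: 31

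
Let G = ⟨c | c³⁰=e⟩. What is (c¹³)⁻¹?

The order of (c¹³) is 30 (smallest k with (c¹³)ᵏ = e), so (c¹³)⁻¹ = (c¹³)²⁹ = c¹⁷.
Check: (c¹³) · (c¹⁷) → (c¹³) · c¹⁷ = e, giving e as required.

Answer: c¹⁷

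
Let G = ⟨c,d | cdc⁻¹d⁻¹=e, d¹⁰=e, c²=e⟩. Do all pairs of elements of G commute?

Each pair of generators commutes: c·d = cd = d·c. Since the generators pairwise commute, every element of G commutes with every other, so G is abelian.

Answer: Yes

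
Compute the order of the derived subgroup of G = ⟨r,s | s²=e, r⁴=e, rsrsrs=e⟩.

G' = [G, G] is generated by all commutators. The generator-pair commutators are: [r, s] = r²sr.
The subgroup they normally generate is {e, r², rs, sr³, r²sr, r³s, r²sr³, sr, rsr², sr²s, r²sr²s, r³sr²}, of order 12.
Check: |G/G'| = 24/12 = 2 is the order of the abelianisation.

Answer: 12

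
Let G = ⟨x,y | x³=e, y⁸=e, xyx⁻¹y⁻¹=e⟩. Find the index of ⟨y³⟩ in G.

First find ord(y³) by computing successive powers:
  (y³)¹ = y³, (y³)² = y⁶, (y³)³ = y, (y³)⁴ = y⁴, (y³)⁵ = y⁷, (y³)⁶ = y², (y³)⁷ = y⁵, (y³)⁸ = e.
So |⟨y³⟩| = ord(y³) = 8. With |G| = 24, by Lagrange [G : ⟨y³⟩] = 24/8 = 3.

Answer: 3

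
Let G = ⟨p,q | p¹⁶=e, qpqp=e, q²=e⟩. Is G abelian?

p·q = pq but q·p = p¹⁵q, so p·q ≠ q·p and G is not abelian.

Answer: No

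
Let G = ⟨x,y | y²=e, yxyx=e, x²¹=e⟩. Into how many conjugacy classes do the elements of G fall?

The conjugacy classes (representative and size) are:
  [e] (size 1), [x²⁰] (size 2), [x²] (size 2), [x³] (size 2), [x¹⁷] (size 2), [x⁵] (size 2), [x⁶] (size 2), [x⁷] (size 2), [x⁸] (size 2), [x⁹] (size 2), [x¹⁰] (size 2), [y] (size 21).
Class equation: 1 + 2 + 2 + 2 + 2 + 2 + 2 + 2 + 2 + 2 + 2 + 21 = 42 = |G|. So G has 12 conjugacy classes.

Answer: 12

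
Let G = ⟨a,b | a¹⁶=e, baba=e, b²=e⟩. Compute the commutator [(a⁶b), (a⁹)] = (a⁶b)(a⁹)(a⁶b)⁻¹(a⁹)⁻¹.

[(a⁶b), (a⁹)] = (a⁶b)·(a⁹)·(a⁶b)⁻¹·(a⁹)⁻¹.
  (a⁶b) · (a⁹) = a¹³b
  (a¹³b) · (a⁶b) = a⁷
  (a⁷) · (a⁷) = a¹⁴

Answer: a¹⁴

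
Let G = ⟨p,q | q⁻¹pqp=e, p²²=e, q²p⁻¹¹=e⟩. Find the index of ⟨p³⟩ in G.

First find ord(p³) by computing successive powers:
  (p³)¹ = p³, (p³)² = p⁶, (p³)³ = p⁹, (p³)⁴ = p¹², (p³)⁵ = p¹⁵, (p³)⁶ = p¹⁸, (p³)⁷ = p²¹, (p³)⁸ = p², (p³)⁹ = p⁵, (p³)¹⁰ = p⁸, (p³)¹¹ = p¹¹, (p³)¹² = p¹⁴, (p³)¹³ = p¹⁷, (p³)¹⁴ = p²⁰, (p³)¹⁵ = p, (p³)¹⁶ = p⁴, (p³)¹⁷ = p⁷, (p³)¹⁸ = p¹⁰, (p³)¹⁹ = p¹³, (p³)²⁰ = p¹⁶, (p³)²¹ = p¹⁹, (p³)²² = e.
So |⟨p³⟩| = ord(p³) = 22. With |G| = 44, by Lagrange [G : ⟨p³⟩] = 44/22 = 2.

Answer: 2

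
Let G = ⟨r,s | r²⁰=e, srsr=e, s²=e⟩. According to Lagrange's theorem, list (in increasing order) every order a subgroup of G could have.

|G| = 40 = 2³ · 5. By Lagrange's theorem the order of any subgroup divides 40; the divisors of 40 are 1, 2, 4, 5, 8, 10, 20, 40.

Answer: 1, 2, 4, 5, 8, 10, 20, 40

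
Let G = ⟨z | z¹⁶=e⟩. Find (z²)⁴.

Compute successive powers of (z²), reducing at each step:
  (z²)²: (z²) · z² = z⁴
  (z²)³: (z⁴) · z² = z⁶
  (z²)⁴: (z⁶) · z² = z⁸

Answer: z⁸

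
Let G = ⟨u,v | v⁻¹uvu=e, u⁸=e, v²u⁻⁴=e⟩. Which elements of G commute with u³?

⟨u³⟩ ⊆ C_G(u³) since powers of u³ commute with u³; so |C_G(u³)| ≥ |⟨u³⟩| = 8.
By orbit–stabilizer, |C_G(u³)| = |G| / |conj. class of u³| = 16 / 2 = 8.
The 8 elements commuting with u³ are {e, u, u², u³, u⁴, u⁵, u⁶, u⁷}.

Answer: {e, u, u², u³, u⁴, u⁵, u⁶, u⁷}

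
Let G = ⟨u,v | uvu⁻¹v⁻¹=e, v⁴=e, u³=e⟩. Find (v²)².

Compute successive powers of (v²), reducing at each step:
  (v²)²: (v²) · v² = e

Answer: e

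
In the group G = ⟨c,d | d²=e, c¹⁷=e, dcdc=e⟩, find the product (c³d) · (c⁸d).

Compute (c³d) · (c⁸d) by multiplying left to right and reducing via the relations at each step:
  (c³d) · c⁸ = c¹²d
  (c¹²d) · d = c¹²

Answer: c¹²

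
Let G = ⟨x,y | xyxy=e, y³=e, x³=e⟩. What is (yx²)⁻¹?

The order of (yx²) is 3 (smallest k with (yx²)ᵏ = e), so (yx²)⁻¹ = (yx²)² = xy².
Check: (yx²) · (xy²) → (yx²) · x = y;   y · y² = e, giving e as required.

Answer: xy²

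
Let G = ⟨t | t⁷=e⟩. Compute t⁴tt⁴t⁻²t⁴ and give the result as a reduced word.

Multiply left to right, reducing at each step:
  (t⁴) · t = t⁵
  (t⁵) · t⁴ = t²
  (t²) · t⁻² = e
  e · t⁴ = t⁴

Answer: t⁴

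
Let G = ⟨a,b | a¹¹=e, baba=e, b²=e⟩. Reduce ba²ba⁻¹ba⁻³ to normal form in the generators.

Multiply left to right, reducing at each step:
  b · a² = a⁹b
  (a⁹b) · b = a⁹
  (a⁹) · a⁻¹ = a⁸
  (a⁸) · b = a⁸b
  (a⁸b) · a⁻³ = b

Answer: b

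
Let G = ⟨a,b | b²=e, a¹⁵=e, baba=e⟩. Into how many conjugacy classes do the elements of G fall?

The conjugacy classes (representative and size) are:
  [e] (size 1), [a¹⁴] (size 2), [a²] (size 2), [a³] (size 2), [a⁴] (size 2), [a¹⁰] (size 2), [a⁹] (size 2), [a⁷] (size 2), [a¹³b] (size 15).
Class equation: 1 + 2 + 2 + 2 + 2 + 2 + 2 + 2 + 15 = 30 = |G|. So G has 9 conjugacy classes.

Answer: 9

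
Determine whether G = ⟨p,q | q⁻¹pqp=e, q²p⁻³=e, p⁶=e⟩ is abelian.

p·q = pq but q·p = p²q⁻¹, so p·q ≠ q·p and G is not abelian.

Answer: No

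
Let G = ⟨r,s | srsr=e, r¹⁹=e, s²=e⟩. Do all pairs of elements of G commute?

r·s = rs but s·r = r¹⁸s, so r·s ≠ s·r and G is not abelian.

Answer: No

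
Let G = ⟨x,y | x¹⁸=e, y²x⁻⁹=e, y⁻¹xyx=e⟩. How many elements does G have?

Enumerate words in the generators, reducing via the relations: the distinct elements are
  {e, x, y, xy, x², x³, x⁴, x⁵, x⁶, x⁷, x⁸, x⁹, x²y, x³y, x¹², x¹³, x¹¹, x¹⁰, x¹⁴, x¹⁵, x¹⁶, x¹⁷, x⁴y, x⁵y, x⁶y, x⁷y, x⁸y, y⁻¹, xy⁻¹, x²y⁻¹, x³y⁻¹, x⁴y⁻¹, x⁵y⁻¹, x⁶y⁻¹, x⁷y⁻¹, x⁸y⁻¹}.
No further products give new elements, so |G| = 36.

Answer: 36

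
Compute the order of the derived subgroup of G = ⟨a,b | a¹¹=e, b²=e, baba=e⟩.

G' = [G, G] is generated by all commutators. The generator-pair commutators are: [a, b] = a².
The subgroup they normally generate is {e, a, a², a³, a⁴, a⁵, a⁶, a⁷, a⁸, a⁹, a¹⁰}, of order 11.
Check: |G/G'| = 22/11 = 2 is the order of the abelianisation.

Answer: 11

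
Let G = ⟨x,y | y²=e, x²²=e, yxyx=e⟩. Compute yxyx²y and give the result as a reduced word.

Multiply left to right, reducing at each step:
  y · x = x²¹y
  (x²¹y) · y = x²¹
  (x²¹) · x² = x
  x · y = xy

Answer: xy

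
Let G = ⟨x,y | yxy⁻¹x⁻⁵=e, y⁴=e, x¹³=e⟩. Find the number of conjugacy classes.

The conjugacy classes (representative and size) are:
  [e] (size 1), [x] (size 4), [x²] (size 4), [x⁹] (size 4), [x¹²y] (size 13), [x⁴y²] (size 13), [x¹²y³] (size 13).
Class equation: 1 + 4 + 4 + 4 + 13 + 13 + 13 = 52 = |G|. So G has 7 conjugacy classes.

Answer: 7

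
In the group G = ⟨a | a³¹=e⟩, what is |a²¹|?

Compute successive powers until reaching e:
  (a²¹)¹ = a²¹, (a²¹)² = a¹¹, (a²¹)³ = a, (a²¹)⁴ = a²², (a²¹)⁵ = a¹², (a²¹)⁶ = a², (a²¹)⁷ = a²³, (a²¹)⁸ = a¹³, (a²¹)⁹ = a³, (a²¹)¹⁰ = a²⁴, (a²¹)¹¹ = a¹⁴, (a²¹)¹² = a⁴, (a²¹)¹³ = a²⁵, (a²¹)¹⁴ = a¹⁵, (a²¹)¹⁵ = a⁵, (a²¹)¹⁶ = a²⁶, (a²¹)¹⁷ = a¹⁶, (a²¹)¹⁸ = a⁶, (a²¹)¹⁹ = a²⁷, (a²¹)²⁰ = a¹⁷, (a²¹)²¹ = a⁷, (a²¹)²² = a²⁸, (a²¹)²³ = a¹⁸, (a²¹)²⁴ = a⁸, (a²¹)²⁵ = a²⁹, (a²¹)²⁶ = a¹⁹, (a²¹)²⁷ = a⁹, (a²¹)²⁸ = a³⁰, (a²¹)²⁹ = a²⁰, (a²¹)³⁰ = a¹⁰, (a²¹)³¹ = e.
The smallest positive k with (a²¹)ᵏ = e is 31.

Answer: 31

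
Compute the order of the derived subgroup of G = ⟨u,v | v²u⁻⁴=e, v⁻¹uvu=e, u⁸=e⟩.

G' = [G, G] is generated by all commutators. The generator-pair commutators are: [u, v] = u².
The subgroup they normally generate is {e, u², u⁴, u⁶}, of order 4.
Check: |G/G'| = 16/4 = 4 is the order of the abelianisation.

Answer: 4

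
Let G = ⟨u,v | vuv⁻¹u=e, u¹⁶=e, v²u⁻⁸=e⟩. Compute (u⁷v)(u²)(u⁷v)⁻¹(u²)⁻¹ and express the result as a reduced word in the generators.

[(u⁷v), (u²)] = (u⁷v)·(u²)·(u⁷v)⁻¹·(u²)⁻¹.
  (u⁷v) · (u²) = u⁵v
  (u⁵v) · (u⁷v⁻¹) = u¹⁴
  (u¹⁴) · (u¹⁴) = u¹²

Answer: u¹²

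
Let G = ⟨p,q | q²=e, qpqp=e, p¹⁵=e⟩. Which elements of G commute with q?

⟨q⟩ ⊆ C_G(q) since powers of q commute with q; so |C_G(q)| ≥ |⟨q⟩| = 2.
By orbit–stabilizer, |C_G(q)| = |G| / |conj. class of q| = 30 / 15 = 2.
The 2 elements commuting with q are {e, q}.

Answer: {e, q}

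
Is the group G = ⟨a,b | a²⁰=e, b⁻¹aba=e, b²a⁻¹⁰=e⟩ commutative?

a·b = ab but b·a = a⁹b⁻¹, so a·b ≠ b·a and G is not abelian.

Answer: No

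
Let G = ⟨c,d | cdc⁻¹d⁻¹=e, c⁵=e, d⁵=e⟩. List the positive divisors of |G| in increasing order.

|G| = 25 = 5². By Lagrange's theorem the order of any subgroup divides 25; the divisors of 25 are 1, 5, 25.

Answer: 1, 5, 25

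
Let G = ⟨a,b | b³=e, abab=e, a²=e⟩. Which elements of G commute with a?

⟨a⟩ ⊆ C_G(a) since powers of a commute with a; so |C_G(a)| ≥ |⟨a⟩| = 2.
By orbit–stabilizer, |C_G(a)| = |G| / |conj. class of a| = 6 / 3 = 2.
The 2 elements commuting with a are {e, a}.

Answer: {e, a}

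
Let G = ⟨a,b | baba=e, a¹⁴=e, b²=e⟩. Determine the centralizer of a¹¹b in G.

⟨a¹¹b⟩ ⊆ C_G(a¹¹b) since powers of a¹¹b commute with a¹¹b; so |C_G(a¹¹b)| ≥ |⟨a¹¹b⟩| = 2.
By orbit–stabilizer, |C_G(a¹¹b)| = |G| / |conj. class of a¹¹b| = 28 / 7 = 4.
The 4 elements commuting with a¹¹b are {e, a⁷, a⁴b, a¹¹b}.

Answer: {e, a⁷, a⁴b, a¹¹b}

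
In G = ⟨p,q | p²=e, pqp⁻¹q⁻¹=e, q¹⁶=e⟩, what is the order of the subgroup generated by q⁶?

|⟨q⁶⟩| equals the order of q⁶. Compute successive powers until reaching e:
  (q⁶)¹ = q⁶, (q⁶)² = q¹², (q⁶)³ = q², (q⁶)⁴ = q⁸, (q⁶)⁵ = q¹⁴, (q⁶)⁶ = q⁴, (q⁶)⁷ = q¹⁰, (q⁶)⁸ = e.
The smallest positive k with (q⁶)ᵏ = e is 8, so |⟨q⁶⟩| = 8.

Answer: 8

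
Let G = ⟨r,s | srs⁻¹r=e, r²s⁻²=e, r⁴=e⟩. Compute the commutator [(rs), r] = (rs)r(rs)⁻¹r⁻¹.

[(rs), r] = (rs)·r·(rs)⁻¹·r⁻¹.
  (rs) · r = s
  s · (rs⁻¹) = r³
  (r³) · (r³) = r²

Answer: r²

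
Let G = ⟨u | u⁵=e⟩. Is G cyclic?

|G| = 5. The element u has order 5 (its powers give 5 distinct elements), so ⟨u⟩ = G and G is cyclic.

Answer: Yes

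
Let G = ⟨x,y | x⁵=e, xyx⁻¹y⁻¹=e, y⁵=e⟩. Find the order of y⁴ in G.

Compute successive powers until reaching e:
  (y⁴)¹ = y⁴, (y⁴)² = y³, (y⁴)³ = y², (y⁴)⁴ = y, (y⁴)⁵ = e.
The smallest positive k with (y⁴)ᵏ = e is 5.

Answer: 5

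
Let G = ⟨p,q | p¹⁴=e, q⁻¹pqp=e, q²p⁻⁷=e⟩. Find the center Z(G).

An element z ∈ Z(G) iff z commutes with every generator.
For example p⁷ is central: (p⁷)·p = p⁸ = p·(p⁷); (p⁷)·q = q⁻¹ = q·(p⁷).
Whereas p ∉ Z(G) since p·q = pq ≠ p⁶q⁻¹ = q·p.
Checking each of the 28 elements this way gives Z(G) = {e, p⁷}, of order 2.

Answer: {e, p⁷}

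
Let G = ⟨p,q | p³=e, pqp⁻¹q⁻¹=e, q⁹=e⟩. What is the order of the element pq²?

Compute successive powers until reaching e:
  (pq²)¹ = pq², (pq²)² = p²q⁴, (pq²)³ = q⁶, (pq²)⁴ = pq⁸, (pq²)⁵ = p²q, (pq²)⁶ = q³, (pq²)⁷ = pq⁵, (pq²)⁸ = p²q⁷, (pq²)⁹ = e.
The smallest positive k with (pq²)ᵏ = e is 9.

Answer: 9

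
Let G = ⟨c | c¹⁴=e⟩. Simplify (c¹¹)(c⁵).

Compute (c¹¹) · (c⁵) by multiplying left to right and reducing via the relations at each step:
  (c¹¹) · c⁵ = c²

Answer: c²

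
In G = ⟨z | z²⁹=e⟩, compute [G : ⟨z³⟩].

First find ord(z³) by computing successive powers:
  (z³)¹ = z³, (z³)² = z⁶, (z³)³ = z⁹, (z³)⁴ = z¹², (z³)⁵ = z¹⁵, (z³)⁶ = z¹⁸, (z³)⁷ = z²¹, (z³)⁸ = z²⁴, (z³)⁹ = z²⁷, (z³)¹⁰ = z, (z³)¹¹ = z⁴, (z³)¹² = z⁷, (z³)¹³ = z¹⁰, (z³)¹⁴ = z¹³, (z³)¹⁵ = z¹⁶, (z³)¹⁶ = z¹⁹, (z³)¹⁷ = z²², (z³)¹⁸ = z²⁵, (z³)¹⁹ = z²⁸, (z³)²⁰ = z², (z³)²¹ = z⁵, (z³)²² = z⁸, (z³)²³ = z¹¹, (z³)²⁴ = z¹⁴, (z³)²⁵ = z¹⁷, (z³)²⁶ = z²⁰, (z³)²⁷ = z²³, (z³)²⁸ = z²⁶, (z³)²⁹ = e.
So |⟨z³⟩| = ord(z³) = 29. With |G| = 29, by Lagrange [G : ⟨z³⟩] = 29/29 = 1.

Answer: 1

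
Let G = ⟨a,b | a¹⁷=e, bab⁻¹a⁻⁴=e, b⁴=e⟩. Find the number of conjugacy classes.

The conjugacy classes (representative and size) are:
  [e] (size 1), [a⁴] (size 4), [a²] (size 4), [a⁵] (size 4), [a¹¹] (size 4), [a⁷b] (size 17), [a³b²] (size 17), [a⁹b³] (size 17).
Class equation: 1 + 4 + 4 + 4 + 4 + 17 + 17 + 17 = 68 = |G|. So G has 8 conjugacy classes.

Answer: 8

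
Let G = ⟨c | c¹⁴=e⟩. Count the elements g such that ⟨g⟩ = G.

G is cyclic of order 14. An element generates G iff its order is 14, and a cyclic group of order 14 has exactly φ(14) = 6 such elements.

Answer: 6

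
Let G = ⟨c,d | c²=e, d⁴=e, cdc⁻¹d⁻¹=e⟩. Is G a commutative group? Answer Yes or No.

Each pair of generators commutes: c·d = cd = d·c. Since the generators pairwise commute, every element of G commutes with every other, so G is abelian.

Answer: Yes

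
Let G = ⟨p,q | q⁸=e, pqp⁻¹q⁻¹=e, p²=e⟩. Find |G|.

Enumerate words in the generators, reducing via the relations: the distinct elements are
  {e, p, q, pq, q², q³, q⁴, q⁵, q⁶, q⁷, pq², pq³, pq⁴, pq⁵, pq⁶, pq⁷}.
No further products give new elements, so |G| = 16.

Answer: 16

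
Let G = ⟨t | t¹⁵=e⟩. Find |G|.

G is generated by a single element, so G is cyclic. The relator gives t¹⁵ = e and no smaller power is forced to be e, so the 15 powers {e, t, t², t³, t⁴, t⁵, t⁶, t⁷, t⁸, t⁹, t¹², t¹³, t¹¹, t¹⁰, t¹⁴} are distinct. Hence |G| = 15.

Answer: 15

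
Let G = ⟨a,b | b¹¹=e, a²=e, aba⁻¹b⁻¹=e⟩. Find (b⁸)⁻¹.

The order of (b⁸) is 11 (smallest k with (b⁸)ᵏ = e), so (b⁸)⁻¹ = (b⁸)¹⁰ = b³.
Check: (b⁸) · (b³) → (b⁸) · b³ = e, giving e as required.

Answer: b³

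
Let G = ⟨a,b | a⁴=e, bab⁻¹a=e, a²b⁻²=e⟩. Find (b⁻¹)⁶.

Compute successive powers of (b⁻¹), reducing at each step:
  (b⁻¹)²: (b⁻¹) · b⁻¹ = a²
  (b⁻¹)³: (a²) · b⁻¹ = b
  (b⁻¹)⁴: b · b⁻¹ = e
  (b⁻¹)⁵: e · b⁻¹ = b⁻¹
  (b⁻¹)⁶: (b⁻¹) · b⁻¹ = a²

Answer: a²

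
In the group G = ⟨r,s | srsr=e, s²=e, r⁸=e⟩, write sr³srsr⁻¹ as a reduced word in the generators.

Multiply left to right, reducing at each step:
  s · r³ = r⁵s
  (r⁵s) · s = r⁵
  (r⁵) · r = r⁶
  (r⁶) · s = r⁶s
  (r⁶s) · r⁻¹ = r⁷s

Answer: r⁷s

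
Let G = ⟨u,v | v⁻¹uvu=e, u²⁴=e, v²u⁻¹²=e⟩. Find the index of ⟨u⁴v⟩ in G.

First find ord(u⁴v) by computing successive powers:
  (u⁴v)¹ = u⁴v, (u⁴v)² = u¹², (u⁴v)³ = u⁴v⁻¹, (u⁴v)⁴ = e.
So |⟨u⁴v⟩| = ord(u⁴v) = 4. With |G| = 48, by Lagrange [G : ⟨u⁴v⟩] = 48/4 = 12.

Answer: 12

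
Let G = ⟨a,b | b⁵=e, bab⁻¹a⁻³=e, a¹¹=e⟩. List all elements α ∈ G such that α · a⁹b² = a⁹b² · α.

⟨a⁹b²⟩ ⊆ C_G(a⁹b²) since powers of a⁹b² commute with a⁹b²; so |C_G(a⁹b²)| ≥ |⟨a⁹b²⟩| = 5.
By orbit–stabilizer, |C_G(a⁹b²)| = |G| / |conj. class of a⁹b²| = 55 / 11 = 5.
The 5 elements commuting with a⁹b² are {e, a²b⁴, a⁵b, a⁹b², a¹⁰b³}.

Answer: {e, a²b⁴, a⁵b, a⁹b², a¹⁰b³}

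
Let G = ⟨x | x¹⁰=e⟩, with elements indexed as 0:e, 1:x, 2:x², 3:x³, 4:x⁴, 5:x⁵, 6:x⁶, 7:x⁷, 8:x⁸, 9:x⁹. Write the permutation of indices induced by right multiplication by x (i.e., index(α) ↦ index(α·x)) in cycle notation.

(0 1 2 3 4 5 6 7 8 9)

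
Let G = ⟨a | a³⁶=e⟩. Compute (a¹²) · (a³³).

Compute (a¹²) · (a³³) by multiplying left to right and reducing via the relations at each step:
  (a¹²) · a³³ = a⁹

Answer: a⁹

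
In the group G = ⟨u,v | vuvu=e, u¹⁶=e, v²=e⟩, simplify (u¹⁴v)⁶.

Compute successive powers of (u¹⁴v), reducing at each step:
  (u¹⁴v)²: (u¹⁴v) · u¹⁴ = v;   v · v = e
  (u¹⁴v)³: e · u¹⁴ = u¹⁴;   (u¹⁴) · v = u¹⁴v
  (u¹⁴v)⁴: (u¹⁴v) · u¹⁴ = v;   v · v = e
  (u¹⁴v)⁵: e · u¹⁴ = u¹⁴;   (u¹⁴) · v = u¹⁴v
  (u¹⁴v)⁶: (u¹⁴v) · u¹⁴ = v;   v · v = e

Answer: e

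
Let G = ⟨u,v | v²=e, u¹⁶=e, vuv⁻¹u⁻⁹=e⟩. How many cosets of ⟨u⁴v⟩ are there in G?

First find ord(u⁴v) by computing successive powers:
  (u⁴v)¹ = u⁴v, (u⁴v)² = u⁸, (u⁴v)³ = u¹²v, (u⁴v)⁴ = e.
So |⟨u⁴v⟩| = ord(u⁴v) = 4. With |G| = 32, by Lagrange [G : ⟨u⁴v⟩] = 32/4 = 8.

Answer: 8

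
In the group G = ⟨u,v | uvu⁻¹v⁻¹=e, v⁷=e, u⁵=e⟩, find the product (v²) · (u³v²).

Compute (v²) · (u³v²) by multiplying left to right and reducing via the relations at each step:
  (v²) · u³ = u³v²
  (u³v²) · v² = u³v⁴

Answer: u³v⁴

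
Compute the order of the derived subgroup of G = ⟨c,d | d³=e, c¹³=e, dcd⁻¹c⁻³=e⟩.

G' = [G, G] is generated by all commutators. The generator-pair commutators are: [c, d] = c¹¹.
The subgroup they normally generate is {e, c, c², c³, c⁴, c⁵, c⁶, c⁷, c⁸, c⁹, c¹⁰, c¹¹, c¹²}, of order 13.
Check: |G/G'| = 39/13 = 3 is the order of the abelianisation.

Answer: 13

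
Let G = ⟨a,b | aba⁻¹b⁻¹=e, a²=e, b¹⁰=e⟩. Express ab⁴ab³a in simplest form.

Multiply left to right, reducing at each step:
  a · b⁴ = ab⁴
  (ab⁴) · a = b⁴
  (b⁴) · b³ = b⁷
  (b⁷) · a = ab⁷

Answer: ab⁷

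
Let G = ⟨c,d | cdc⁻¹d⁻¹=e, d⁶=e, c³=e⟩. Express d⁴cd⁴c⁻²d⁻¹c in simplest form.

Multiply left to right, reducing at each step:
  (d⁴) · c = cd⁴
  (cd⁴) · d⁴ = cd²
  (cd²) · c⁻² = c²d²
  (c²d²) · d⁻¹ = c²d
  (c²d) · c = d

Answer: d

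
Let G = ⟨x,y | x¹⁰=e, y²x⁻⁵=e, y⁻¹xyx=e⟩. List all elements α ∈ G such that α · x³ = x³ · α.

⟨x³⟩ ⊆ C_G(x³) since powers of x³ commute with x³; so |C_G(x³)| ≥ |⟨x³⟩| = 10.
By orbit–stabilizer, |C_G(x³)| = |G| / |conj. class of x³| = 20 / 2 = 10.
The 10 elements commuting with x³ are {e, x, x², x³, x⁴, x⁵, x⁶, x⁷, x⁸, x⁹}.

Answer: {e, x, x², x³, x⁴, x⁵, x⁶, x⁷, x⁸, x⁹}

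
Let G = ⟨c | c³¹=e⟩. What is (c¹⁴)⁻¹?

The order of (c¹⁴) is 31 (smallest k with (c¹⁴)ᵏ = e), so (c¹⁴)⁻¹ = (c¹⁴)³⁰ = c¹⁷.
Check: (c¹⁴) · (c¹⁷) → (c¹⁴) · c¹⁷ = e, giving e as required.

Answer: c¹⁷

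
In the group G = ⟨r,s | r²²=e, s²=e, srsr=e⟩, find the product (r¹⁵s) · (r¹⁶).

Compute (r¹⁵s) · (r¹⁶) by multiplying left to right and reducing via the relations at each step:
  (r¹⁵s) · r¹⁶ = r²¹s

Answer: r²¹s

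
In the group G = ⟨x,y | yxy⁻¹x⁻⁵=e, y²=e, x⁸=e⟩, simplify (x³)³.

Compute successive powers of (x³), reducing at each step:
  (x³)²: (x³) · x³ = x⁶
  (x³)³: (x⁶) · x³ = x

Answer: x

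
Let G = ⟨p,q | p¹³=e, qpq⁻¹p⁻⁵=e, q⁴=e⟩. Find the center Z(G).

An element z ∈ Z(G) iff z commutes with every generator.
For example e is central: e·p = p = p·e; e·q = q = q·e.
Whereas p ∉ Z(G) since p·q = pq ≠ p⁵q = q·p.
Checking each of the 52 elements this way gives Z(G) = {e}, of order 1.

Answer: {e}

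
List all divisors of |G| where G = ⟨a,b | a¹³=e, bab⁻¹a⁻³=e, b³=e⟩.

|G| = 39 = 3 · 13. By Lagrange's theorem the order of any subgroup divides 39; the divisors of 39 are 1, 3, 13, 39.

Answer: 1, 3, 13, 39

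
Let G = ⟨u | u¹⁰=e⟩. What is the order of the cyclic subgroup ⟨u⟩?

|⟨u⟩| equals the order of u. Compute successive powers until reaching e:
  u¹ = u, u² = u², u³ = u³, u⁴ = u⁴, u⁵ = u⁵, u⁶ = u⁶, u⁷ = u⁷, u⁸ = u⁸, u⁹ = u⁹, u¹⁰ = e.
The smallest positive k with uᵏ = e is 10, so |⟨u⟩| = 10.

Answer: 10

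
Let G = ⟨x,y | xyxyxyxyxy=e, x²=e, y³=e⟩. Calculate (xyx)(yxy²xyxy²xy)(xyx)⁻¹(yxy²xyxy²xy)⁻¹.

[(xyx), (yxy²xyxy²xy)] = (xyx)·(yxy²xyxy²xy)·(xyx)⁻¹·(yxy²xyxy²xy)⁻¹.
  (xyx) · (yxy²xyxy²xy) = yxy²xyxy²x
  (yxy²xyxy²x) · (xy²x) = yxyxy²xy²
  (yxyxy²xy²) · (yxy²xyxy²xy) = xyxy

Answer: xyxy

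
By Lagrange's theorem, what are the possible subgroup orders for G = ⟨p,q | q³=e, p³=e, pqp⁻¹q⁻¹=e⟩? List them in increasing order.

|G| = 9 = 3². By Lagrange's theorem the order of any subgroup divides 9; the divisors of 9 are 1, 3, 9.

Answer: 1, 3, 9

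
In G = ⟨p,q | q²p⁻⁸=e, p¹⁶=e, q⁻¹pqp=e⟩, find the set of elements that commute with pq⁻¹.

⟨pq⁻¹⟩ ⊆ C_G(pq⁻¹) since powers of pq⁻¹ commute with pq⁻¹; so |C_G(pq⁻¹)| ≥ |⟨pq⁻¹⟩| = 4.
By orbit–stabilizer, |C_G(pq⁻¹)| = |G| / |conj. class of pq⁻¹| = 32 / 8 = 4.
The 4 elements commuting with pq⁻¹ are {e, p⁸, pq, pq⁻¹}.

Answer: {e, p⁸, pq, pq⁻¹}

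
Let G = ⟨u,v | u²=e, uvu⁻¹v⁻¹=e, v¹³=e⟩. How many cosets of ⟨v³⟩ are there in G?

First find ord(v³) by computing successive powers:
  (v³)¹ = v³, (v³)² = v⁶, (v³)³ = v⁹, (v³)⁴ = v¹², (v³)⁵ = v², (v³)⁶ = v⁵, (v³)⁷ = v⁸, (v³)⁸ = v¹¹, (v³)⁹ = v, (v³)¹⁰ = v⁴, (v³)¹¹ = v⁷, (v³)¹² = v¹⁰, (v³)¹³ = e.
So |⟨v³⟩| = ord(v³) = 13. With |G| = 26, by Lagrange [G : ⟨v³⟩] = 26/13 = 2.

Answer: 2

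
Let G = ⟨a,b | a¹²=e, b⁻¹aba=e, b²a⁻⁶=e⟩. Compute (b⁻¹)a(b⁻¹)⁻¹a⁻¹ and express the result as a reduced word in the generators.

[(b⁻¹), a] = (b⁻¹)·a·(b⁻¹)⁻¹·a⁻¹.
  (b⁻¹) · a = a⁵b
  (a⁵b) · b = a¹¹
  (a¹¹) · (a¹¹) = a¹⁰

Answer: a¹⁰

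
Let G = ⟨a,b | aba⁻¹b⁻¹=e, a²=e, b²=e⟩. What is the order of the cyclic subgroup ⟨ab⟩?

|⟨ab⟩| equals the order of ab. Compute successive powers until reaching e:
  (ab)¹ = ab, (ab)² = e.
The smallest positive k with (ab)ᵏ = e is 2, so |⟨ab⟩| = 2.

Answer: 2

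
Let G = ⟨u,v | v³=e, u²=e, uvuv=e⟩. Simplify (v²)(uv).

Compute (v²) · (uv) by multiplying left to right and reducing via the relations at each step:
  (v²) · u = uv
  (uv) · v = uv²

Answer: uv²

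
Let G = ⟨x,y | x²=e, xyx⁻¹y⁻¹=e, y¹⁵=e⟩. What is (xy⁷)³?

Compute successive powers of (xy⁷), reducing at each step:
  (xy⁷)²: (xy⁷) · x = y⁷;   (y⁷) · y⁷ = y¹⁴
  (xy⁷)³: (y¹⁴) · x = xy¹⁴;   (xy¹⁴) · y⁷ = xy⁶

Answer: xy⁶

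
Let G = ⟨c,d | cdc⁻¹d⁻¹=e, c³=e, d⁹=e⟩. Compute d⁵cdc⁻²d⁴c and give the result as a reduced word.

Multiply left to right, reducing at each step:
  (d⁵) · c = cd⁵
  (cd⁵) · d = cd⁶
  (cd⁶) · c⁻² = c²d⁶
  (c²d⁶) · d⁴ = c²d
  (c²d) · c = d

Answer: d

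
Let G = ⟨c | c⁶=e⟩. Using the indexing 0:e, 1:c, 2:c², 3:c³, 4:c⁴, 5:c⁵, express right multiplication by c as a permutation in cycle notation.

(0 1 2 3 4 5)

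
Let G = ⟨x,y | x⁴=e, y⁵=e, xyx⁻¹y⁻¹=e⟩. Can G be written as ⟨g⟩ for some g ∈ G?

|G| = 20. The element xy has order 20 (its powers give 20 distinct elements), so ⟨xy⟩ = G and G is cyclic.

Answer: Yes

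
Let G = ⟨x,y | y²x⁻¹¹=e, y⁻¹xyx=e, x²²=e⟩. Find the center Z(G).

An element z ∈ Z(G) iff z commutes with every generator.
For example x¹¹ is central: (x¹¹)·x = x¹² = x·(x¹¹); (x¹¹)·y = y⁻¹ = y·(x¹¹).
Whereas x ∉ Z(G) since x·y = xy ≠ x¹⁰y⁻¹ = y·x.
Checking each of the 44 elements this way gives Z(G) = {e, x¹¹}, of order 2.

Answer: {e, x¹¹}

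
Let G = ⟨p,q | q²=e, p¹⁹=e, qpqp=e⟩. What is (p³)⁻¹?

The order of (p³) is 19 (smallest k with (p³)ᵏ = e), so (p³)⁻¹ = (p³)¹⁸ = p¹⁶.
Check: (p³) · (p¹⁶) → (p³) · p¹⁶ = e, giving e as required.

Answer: p¹⁶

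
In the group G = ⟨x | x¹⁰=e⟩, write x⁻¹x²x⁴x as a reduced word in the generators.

Multiply left to right, reducing at each step:
  (x⁹) · x² = x
  x · x⁴ = x⁵
  (x⁵) · x = x⁶

Answer: x⁶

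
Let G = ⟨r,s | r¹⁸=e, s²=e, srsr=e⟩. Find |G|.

Enumerate words in the generators, reducing via the relations: the distinct elements are
  {e, r, s, rs, r², r³, r⁴, r⁵, r⁶, r⁷, r⁸, r⁹, r²s, r³s, r¹², r¹³, r¹¹, r¹⁰, r¹⁴, r¹⁵, r¹⁶, r¹⁷, r⁴s, r⁵s, r⁶s, r⁷s, r⁸s, r⁹s, r¹²s, r¹³s, r¹¹s, r¹⁰s, r¹⁴s, r¹⁵s, r¹⁶s, r¹⁷s}.
No further products give new elements, so |G| = 36.

Answer: 36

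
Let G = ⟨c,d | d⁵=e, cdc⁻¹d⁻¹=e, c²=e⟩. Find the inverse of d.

The order of d is 5 (smallest k with dᵏ = e), so d⁻¹ = d⁴ = d⁴.
Check: d · (d⁴) → d · d⁴ = e, giving e as required.

Answer: d⁴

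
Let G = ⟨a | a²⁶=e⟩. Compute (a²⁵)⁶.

Compute successive powers of (a²⁵), reducing at each step:
  (a²⁵)²: (a²⁵) · a²⁵ = a²⁴
  (a²⁵)³: (a²⁴) · a²⁵ = a²³
  (a²⁵)⁴: (a²³) · a²⁵ = a²²
  (a²⁵)⁵: (a²²) · a²⁵ = a²¹
  (a²⁵)⁶: (a²¹) · a²⁵ = a²⁰

Answer: a²⁰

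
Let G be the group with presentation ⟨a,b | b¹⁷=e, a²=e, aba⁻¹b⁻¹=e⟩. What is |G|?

Enumerate words in the generators, reducing via the relations: the distinct elements are
  {a, b, e, ab, b², b³, b⁴, b⁵, b⁶, b⁷, b⁸, b⁹, ab², ab³, ab⁴, ab⁵, ab⁶, ab⁷, ab⁸, ab⁹, b¹², b¹³, b¹¹, b¹⁰, b¹⁴, b¹⁵, b¹⁶, ab¹², ab¹³, ab¹¹, ab¹⁰, ab¹⁴, ab¹⁵, ab¹⁶}.
No further products give new elements, so |G| = 34.

Answer: 34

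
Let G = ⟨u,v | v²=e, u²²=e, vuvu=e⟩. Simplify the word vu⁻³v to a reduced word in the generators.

Multiply left to right, reducing at each step:
  v · u⁻³ = u³v
  (u³v) · v = u³

Answer: u³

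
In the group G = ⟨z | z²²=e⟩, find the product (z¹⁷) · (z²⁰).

Compute (z¹⁷) · (z²⁰) by multiplying left to right and reducing via the relations at each step:
  (z¹⁷) · z²⁰ = z¹⁵

Answer: z¹⁵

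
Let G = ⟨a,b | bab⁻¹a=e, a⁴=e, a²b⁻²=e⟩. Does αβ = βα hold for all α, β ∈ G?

a·b = ab but b·a = ab⁻¹, so a·b ≠ b·a and G is not abelian.

Answer: No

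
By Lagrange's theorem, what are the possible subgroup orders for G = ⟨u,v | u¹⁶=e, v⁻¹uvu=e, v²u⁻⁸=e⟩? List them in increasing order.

|G| = 32 = 2⁵. By Lagrange's theorem the order of any subgroup divides 32; the divisors of 32 are 1, 2, 4, 8, 16, 32.

Answer: 1, 2, 4, 8, 16, 32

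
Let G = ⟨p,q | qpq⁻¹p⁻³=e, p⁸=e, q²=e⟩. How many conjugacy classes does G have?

The conjugacy classes (representative and size) are:
  [e] (size 1), [p³] (size 2), [p²] (size 2), [p⁴] (size 1), [p⁵] (size 2), [p⁴q] (size 4), [pq] (size 4).
Class equation: 1 + 2 + 2 + 1 + 2 + 4 + 4 = 16 = |G|. So G has 7 conjugacy classes.

Answer: 7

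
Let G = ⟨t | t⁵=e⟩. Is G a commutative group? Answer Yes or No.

G has a single generator, so G is cyclic and hence abelian.

Answer: Yes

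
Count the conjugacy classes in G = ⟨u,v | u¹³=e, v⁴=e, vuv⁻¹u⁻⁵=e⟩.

The conjugacy classes (representative and size) are:
  [e] (size 1), [u] (size 4), [u²] (size 4), [u⁹] (size 4), [u¹²v] (size 13), [u⁴v²] (size 13), [u¹²v³] (size 13).
Class equation: 1 + 4 + 4 + 4 + 13 + 13 + 13 = 52 = |G|. So G has 7 conjugacy classes.

Answer: 7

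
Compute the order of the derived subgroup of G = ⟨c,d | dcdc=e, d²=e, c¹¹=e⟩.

G' = [G, G] is generated by all commutators. The generator-pair commutators are: [c, d] = c².
The subgroup they normally generate is {e, c, c², c³, c⁴, c⁵, c⁶, c⁷, c⁸, c⁹, c¹⁰}, of order 11.
Check: |G/G'| = 22/11 = 2 is the order of the abelianisation.

Answer: 11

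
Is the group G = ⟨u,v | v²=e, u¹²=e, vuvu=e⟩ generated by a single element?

Every cyclic group is abelian. But u·v = uv while v·u = u¹¹v, so u·v ≠ v·u and G is not abelian. Hence G is not cyclic.

Answer: No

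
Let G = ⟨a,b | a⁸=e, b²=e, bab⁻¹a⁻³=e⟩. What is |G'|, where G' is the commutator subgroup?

G' = [G, G] is generated by all commutators. The generator-pair commutators are: [a, b] = a⁶.
The subgroup they normally generate is {e, a², a⁴, a⁶}, of order 4.
Check: |G/G'| = 16/4 = 4 is the order of the abelianisation.

Answer: 4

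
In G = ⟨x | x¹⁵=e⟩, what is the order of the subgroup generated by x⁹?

|⟨x⁹⟩| equals the order of x⁹. Compute successive powers until reaching e:
  (x⁹)¹ = x⁹, (x⁹)² = x³, (x⁹)³ = x¹², (x⁹)⁴ = x⁶, (x⁹)⁵ = e.
The smallest positive k with (x⁹)ᵏ = e is 5, so |⟨x⁹⟩| = 5.

Answer: 5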